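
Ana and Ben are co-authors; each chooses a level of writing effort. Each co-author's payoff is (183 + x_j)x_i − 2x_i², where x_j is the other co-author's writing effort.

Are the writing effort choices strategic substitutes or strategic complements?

Ana's payoff is (183 + x_B)x_A − 2x_A².
∂π/∂x_A = 183 + x_B − 4x_A = 0, so x_A = 45.75 + 0.25x_B.
The best-response slope dx_A/dx_B = 0.25 > 0: the reaction function is upward-sloping, so the choices are strategic complements.

strategic complements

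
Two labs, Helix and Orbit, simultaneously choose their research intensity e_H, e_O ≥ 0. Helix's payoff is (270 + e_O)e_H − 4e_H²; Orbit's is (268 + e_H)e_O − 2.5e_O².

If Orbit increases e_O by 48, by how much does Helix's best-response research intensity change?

6

Expanding Helix's payoff: 270e_H + e_Oe_H − 4e_H².
∂π/∂e_H = 270 + e_O − 8e_H = 0, so e_H = 33.75 + 0.125e_O.
The reaction-function slope is 0.125, so a 48-unit rise in e_O moves e_H by 0.125 × 48 = 6. Helix's best response rises — the actions are strategic complements.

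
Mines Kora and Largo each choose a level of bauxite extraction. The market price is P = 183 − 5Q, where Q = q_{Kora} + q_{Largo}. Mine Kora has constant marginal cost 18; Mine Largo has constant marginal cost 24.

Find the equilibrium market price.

Mine Kora's profit: π = q_{Kora}(183 − 5(q_{Kora} + q_{Largo})) − 18q_{Kora}.
∂π/∂q_{Kora} = 165 − 10q_{Kora} − 5q_{Largo} = 0, so q_{Kora} = 16.5 − 0.5q_{Largo}.
By the same steps for Largo: q_{Largo} = 15.9 − 0.5q_{Kora}.
Solving the two reaction functions simultaneously: (1 − (−0.5)(−0.5))q_{Kora} = 16.5 − 0.5·15.9, so 0.75q_{Kora} = 8.55 and q_{Kora} = 11.4.
Then q_{Largo} = 15.9 − 0.5·11.4 = 10.2.
Equilibrium price: P = 183 − 5·21.6 = 75.

75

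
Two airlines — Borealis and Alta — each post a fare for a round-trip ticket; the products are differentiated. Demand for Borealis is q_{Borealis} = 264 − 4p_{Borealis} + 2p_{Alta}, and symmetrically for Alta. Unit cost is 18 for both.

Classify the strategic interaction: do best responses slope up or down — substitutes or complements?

strategic complements

Borealis's profit: π = (p_{Borealis} − 18)(264 − 4p_{Borealis} + 2p_{Alta}).
∂π/∂p_{Borealis} = 336 − 8p_{Borealis} + 2p_{Alta} = 0 ⇒ p_{Borealis} = 42 + 0.25p_{Alta}.
The best-response slope dp_{Borealis}/dp_{Alta} = 0.25 > 0: the reaction function is upward-sloping, so the choices are strategic complements.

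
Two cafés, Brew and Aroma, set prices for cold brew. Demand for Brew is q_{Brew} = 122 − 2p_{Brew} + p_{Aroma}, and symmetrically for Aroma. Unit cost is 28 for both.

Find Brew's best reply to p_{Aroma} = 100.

Brew's profit: π = (p_{Brew} − 28)(122 − 2p_{Brew} + p_{Aroma}).
∂π/∂p_{Brew} = 178 − 4p_{Brew} + p_{Aroma} = 0 ⇒ p_{Brew} = 44.5 + 0.25p_{Aroma}.
At p_{Aroma} = 100: p_{Brew} = 44.5 + 0.25·100 = 69.5.

69.5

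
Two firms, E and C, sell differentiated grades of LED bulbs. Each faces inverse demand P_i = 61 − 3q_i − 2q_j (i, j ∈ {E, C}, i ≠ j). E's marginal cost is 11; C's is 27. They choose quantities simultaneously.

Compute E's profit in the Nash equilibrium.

Firm E's profit: π = q_E(61 − 3q_E − 2q_C) − 11q_E.
∂π/∂q_E = 50 − 6q_E − 2q_C = 0 ⇒ q_E = 25/3 − (1/3)q_C.
Similarly q_C = 17/3 − (1/3)q_E.
Solving the two reaction functions simultaneously: (1 − (−1/3)(−1/3))q_E = 25/3 − (1/3)·(17/3), so (8/9)q_E = 58/9 and q_E = 7.25.
Then q_C = 17/3 − (1/3)·7.25 = 3.25.
P_E = 61 − 3·7.25 − 2·3.25 = 32.75.
Profit = (32.75 − 11)·7.25 = 157.6875.

157.6875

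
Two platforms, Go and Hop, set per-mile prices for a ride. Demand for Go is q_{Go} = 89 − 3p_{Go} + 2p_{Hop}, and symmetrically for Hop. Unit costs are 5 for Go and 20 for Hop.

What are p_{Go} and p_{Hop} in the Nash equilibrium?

28.8125, 34.4375

Go's profit: π = (p_{Go} − 5)(89 − 3p_{Go} + 2p_{Hop}).
∂π/∂p_{Go} = 104 − 6p_{Go} + 2p_{Hop} = 0 ⇒ p_{Go} = 52/3 + (1/3)p_{Hop}.
Similarly p_{Hop} = 149/6 + (1/3)p_{Go}.
Substituting the second reaction function into the first: p_{Go} = 52/3 + (1/3)(149/6 + (1/3)p_{Go}), which gives (8/9)p_{Go} = 461/18 ⇒ p_{Go} = 28.8125.
Then p_{Hop} = 149/6 + (1/3)·28.8125 = 34.4375.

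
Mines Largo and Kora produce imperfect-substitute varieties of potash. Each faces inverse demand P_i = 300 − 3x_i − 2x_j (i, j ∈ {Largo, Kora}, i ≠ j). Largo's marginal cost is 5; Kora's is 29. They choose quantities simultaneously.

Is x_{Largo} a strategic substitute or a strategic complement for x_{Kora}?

Mine Largo's profit: π = x_{Largo}(300 − 3x_{Largo} − 2x_{Kora}) − 5x_{Largo}.
∂π/∂x_{Largo} = 295 − 6x_{Largo} − 2x_{Kora} = 0 ⇒ x_{Largo} = 295/6 − (1/3)x_{Kora}.
The best-response slope dx_{Largo}/dx_{Kora} = −1/3 < 0: the reaction function is downward-sloping, so the choices are strategic substitutes.

strategic substitutes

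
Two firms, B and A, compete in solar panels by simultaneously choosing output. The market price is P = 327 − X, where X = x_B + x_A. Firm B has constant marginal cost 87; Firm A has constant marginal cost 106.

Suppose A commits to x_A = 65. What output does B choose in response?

Firm B's profit: π = x_B(327 − (x_B + x_A)) − 87x_B.
∂π/∂x_B = 240 − 2x_B − x_A = 0, so x_B = 120 − 0.5x_A.
At x_A = 65: x_B = 120 − 0.5·65 = 87.5.

87.5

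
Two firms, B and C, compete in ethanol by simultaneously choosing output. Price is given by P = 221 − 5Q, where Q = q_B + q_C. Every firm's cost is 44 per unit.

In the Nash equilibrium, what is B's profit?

Firm B's profit: π = q_B(221 − 5(q_B + q_C)) − 44q_B.
∂π/∂q_B = 177 − 10q_B − 5q_C = 0, so q_B = 17.7 − 0.5q_C.
By symmetry q_C = q_B; substituting into the reaction function, 1.5q_B = 17.7 and q_B = 11.8.
Price P = 221 − 5·23.6 = 103.
B's profit: (103 − 44)·11.8 = 696.2.

696.2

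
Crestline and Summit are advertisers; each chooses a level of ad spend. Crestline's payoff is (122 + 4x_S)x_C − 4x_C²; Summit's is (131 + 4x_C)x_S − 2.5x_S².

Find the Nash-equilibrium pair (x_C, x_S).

47.25, 64

Expanding Crestline's payoff: 122x_C + 4x_Sx_C − 4x_C².
∂π/∂x_C = 122 + 4x_S − 8x_C = 0, so x_C = 15.25 + 0.5x_S.
Likewise for Summit: x_S = 26.2 + 0.8x_C.
Substituting the second reaction function into the first: x_C = 15.25 + 0.5(26.2 + 0.8x_C), which gives 0.6x_C = 28.35 ⇒ x_C = 47.25.
Then x_S = 26.2 + 0.8·47.25 = 64.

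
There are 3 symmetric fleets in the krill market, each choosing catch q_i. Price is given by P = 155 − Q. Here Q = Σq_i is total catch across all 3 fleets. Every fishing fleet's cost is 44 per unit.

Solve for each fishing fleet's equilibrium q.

27.75

A representative fishing fleet's profit is π_i = q_i(155 − Q) − 44q_i, with Q = q_i + Σ_{j≠i} q_j.
First-order condition: 111 − 2q_i − Σ_{j≠i} q_j = 0.
Imposing symmetry (q_j = q for all j) turns Σ_{j≠i} q_j into 2q, so 111 = 4q and q = 27.75.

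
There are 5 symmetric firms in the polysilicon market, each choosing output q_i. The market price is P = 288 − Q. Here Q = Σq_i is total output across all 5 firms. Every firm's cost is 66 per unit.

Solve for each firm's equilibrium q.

37

A representative firm's profit is π_i = q_i(288 − Q) − 66q_i, with Q = q_i + Σ_{j≠i} q_j.
First-order condition: 222 − 2q_i − Σ_{j≠i} q_j = 0.
With identical firms, set every q_j = q: then 222 − 2q − 4q = 0, i.e. q = 222/6 = 37.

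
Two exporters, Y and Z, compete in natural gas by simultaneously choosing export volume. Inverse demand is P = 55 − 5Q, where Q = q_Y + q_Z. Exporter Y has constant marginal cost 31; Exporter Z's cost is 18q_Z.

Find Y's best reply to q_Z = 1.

1.9

Exporter Y's profit: π = q_Y(55 − 5(q_Y + q_Z)) − 31q_Y.
∂π/∂q_Y = 24 − 10q_Y − 5q_Z = 0, so q_Y = 2.4 − 0.5q_Z.
At q_Z = 1: q_Y = 2.4 − 0.5·1 = 1.9.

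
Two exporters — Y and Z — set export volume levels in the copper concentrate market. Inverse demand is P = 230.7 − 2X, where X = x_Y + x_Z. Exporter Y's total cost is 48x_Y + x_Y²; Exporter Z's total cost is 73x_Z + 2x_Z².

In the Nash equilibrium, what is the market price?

152.2

Exporter Y's profit: π = x_Y(230.7 − 2(x_Y + x_Z)) − 48x_Y − x_Y².
∂π/∂x_Y = 182.7 − 6x_Y − 2x_Z = 0, so x_Y = 30.45 − (1/3)x_Z.
For Z: ∂π/∂x_Z = 157.7 − 8x_Z − 2x_Y = 0 ⇒ x_Z = 19.7125 − 0.25x_Y.
Substituting the second reaction function into the first: x_Y = 30.45 − (1/3)(19.7125 − 0.25x_Y), which gives (11/12)x_Y = 5731/240 ⇒ x_Y = 26.05.
Then x_Z = 19.7125 − 0.25·26.05 = 13.2.
Equilibrium price: P = 230.7 − 2·39.25 = 152.2.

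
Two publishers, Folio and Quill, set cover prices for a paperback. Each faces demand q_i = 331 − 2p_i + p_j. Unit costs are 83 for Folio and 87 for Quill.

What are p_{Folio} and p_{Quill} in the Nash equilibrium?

Folio's profit: π = (p_{Folio} − 83)(331 − 2p_{Folio} + p_{Quill}).
∂π/∂p_{Folio} = 497 − 4p_{Folio} + p_{Quill} = 0 ⇒ p_{Folio} = 124.25 + 0.25p_{Quill}.
Similarly p_{Quill} = 126.25 + 0.25p_{Folio}.
Substituting the second reaction function into the first: p_{Folio} = 124.25 + 0.25(126.25 + 0.25p_{Folio}), which gives 0.9375p_{Folio} = 155.8125 ⇒ p_{Folio} = 166.2.
Then p_{Quill} = 126.25 + 0.25·166.2 = 167.8.

166.2, 167.8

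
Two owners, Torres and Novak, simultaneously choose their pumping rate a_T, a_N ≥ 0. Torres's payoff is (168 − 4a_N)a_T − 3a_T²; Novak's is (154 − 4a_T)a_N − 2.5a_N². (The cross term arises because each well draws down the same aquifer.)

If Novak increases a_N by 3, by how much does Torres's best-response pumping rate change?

-2

Expanding Torres's payoff: 168a_T − 4a_Na_T − 3a_T².
∂π/∂a_T = 168 − 4a_N − 6a_T = 0, so a_T = 28 − (2/3)a_N.
The reaction-function slope is −2/3, so a 3-unit rise in a_N moves a_T by −2/3 × 3 = −2. Torres's best response falls — the actions are strategic substitutes.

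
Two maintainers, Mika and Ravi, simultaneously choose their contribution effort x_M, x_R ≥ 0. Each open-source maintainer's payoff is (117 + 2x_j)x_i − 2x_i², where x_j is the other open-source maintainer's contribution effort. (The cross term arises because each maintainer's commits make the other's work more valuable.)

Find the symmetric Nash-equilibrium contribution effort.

Mika's payoff is (117 + 2x_R)x_M − 2x_M².
∂π/∂x_M = 117 + 2x_R − 4x_M = 0, so x_M = 29.25 + 0.5x_R.
The game is symmetric, so in equilibrium x_R = x_M: the reaction function gives 0.5x_M = 29.25, hence x_M = 58.5.

58.5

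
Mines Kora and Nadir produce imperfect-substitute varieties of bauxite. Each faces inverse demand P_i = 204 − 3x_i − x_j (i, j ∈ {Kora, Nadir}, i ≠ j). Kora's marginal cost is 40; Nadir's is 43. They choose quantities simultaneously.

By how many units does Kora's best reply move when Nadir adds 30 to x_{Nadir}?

Mine Kora's profit: π = x_{Kora}(204 − 3x_{Kora} − x_{Nadir}) − 40x_{Kora}.
∂π/∂x_{Kora} = 164 − 6x_{Kora} − x_{Nadir} = 0 ⇒ x_{Kora} = 82/3 − (1/6)x_{Nadir}.
The reaction-function slope is −1/6, so a 30-unit rise in x_{Nadir} moves x_{Kora} by −1/6 × 30 = −5. Kora's best response falls — the actions are strategic substitutes.

-5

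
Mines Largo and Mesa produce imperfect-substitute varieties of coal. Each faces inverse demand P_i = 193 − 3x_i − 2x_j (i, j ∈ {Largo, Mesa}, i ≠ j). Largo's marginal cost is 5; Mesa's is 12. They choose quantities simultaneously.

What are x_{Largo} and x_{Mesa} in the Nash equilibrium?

23.9375, 22.1875

Mine Largo's profit: π = x_{Largo}(193 − 3x_{Largo} − 2x_{Mesa}) − 5x_{Largo}.
∂π/∂x_{Largo} = 188 − 6x_{Largo} − 2x_{Mesa} = 0 ⇒ x_{Largo} = 94/3 − (1/3)x_{Mesa}.
Similarly x_{Mesa} = 181/6 − (1/3)x_{Largo}.
Substituting the second reaction function into the first: x_{Largo} = 94/3 − (1/3)(181/6 − (1/3)x_{Largo}), which gives (8/9)x_{Largo} = 383/18 ⇒ x_{Largo} = 23.9375.
Then x_{Mesa} = 181/6 − (1/3)·23.9375 = 22.1875.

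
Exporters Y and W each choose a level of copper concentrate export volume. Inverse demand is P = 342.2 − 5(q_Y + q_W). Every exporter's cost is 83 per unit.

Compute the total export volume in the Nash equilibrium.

Exporter Y's profit: π = q_Y(342.2 − 5(q_Y + q_W)) − 83q_Y.
∂π/∂q_Y = 259.2 − 10q_Y − 5q_W = 0, so q_Y = 25.92 − 0.5q_W.
Setting q_Y = q_W in the reaction function: q_Y = 25.92 − 0.5q_Y, so q_Y = 25.92 / 1.5 = 17.28.
Total export volume: 17.28 + 17.28 = 34.56.

34.56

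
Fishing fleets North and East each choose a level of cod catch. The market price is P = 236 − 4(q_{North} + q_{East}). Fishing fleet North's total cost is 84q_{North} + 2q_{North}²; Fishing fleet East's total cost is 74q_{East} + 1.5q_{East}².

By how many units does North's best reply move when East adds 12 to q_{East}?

-4

Fishing fleet North's profit: π = q_{North}(236 − 4(q_{North} + q_{East})) − 84q_{North} − 2q_{North}².
∂π/∂q_{North} = 152 − 12q_{North} − 4q_{East} = 0, so q_{North} = 38/3 − (1/3)q_{East}.
The reaction-function slope is −1/3, so a 12-unit rise in q_{East} moves q_{North} by −1/3 × 12 = −4. North's best response falls — the actions are strategic substitutes.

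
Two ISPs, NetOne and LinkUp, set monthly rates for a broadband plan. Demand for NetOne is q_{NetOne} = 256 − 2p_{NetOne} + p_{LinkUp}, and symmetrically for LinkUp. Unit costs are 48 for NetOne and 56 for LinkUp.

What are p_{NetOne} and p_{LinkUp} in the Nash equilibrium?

118.4, 121.6

NetOne's profit: π = (p_{NetOne} − 48)(256 − 2p_{NetOne} + p_{LinkUp}).
∂π/∂p_{NetOne} = 352 − 4p_{NetOne} + p_{LinkUp} = 0 ⇒ p_{NetOne} = 88 + 0.25p_{LinkUp}.
Similarly p_{LinkUp} = 92 + 0.25p_{NetOne}.
Substituting the second reaction function into the first: p_{NetOne} = 88 + 0.25(92 + 0.25p_{NetOne}), which gives 0.9375p_{NetOne} = 111 ⇒ p_{NetOne} = 118.4.
Then p_{LinkUp} = 92 + 0.25·118.4 = 121.6.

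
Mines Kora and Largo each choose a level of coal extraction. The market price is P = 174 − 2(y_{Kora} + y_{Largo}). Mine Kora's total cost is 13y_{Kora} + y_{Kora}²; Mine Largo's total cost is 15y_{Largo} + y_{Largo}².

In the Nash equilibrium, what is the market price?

94

Mine Kora's profit: π = y_{Kora}(174 − 2(y_{Kora} + y_{Largo})) − 13y_{Kora} − y_{Kora}².
∂π/∂y_{Kora} = 161 − 6y_{Kora} − 2y_{Largo} = 0, so y_{Kora} = 161/6 − (1/3)y_{Largo}.
By the same steps for Largo: y_{Largo} = 26.5 − (1/3)y_{Kora}.
Solving the two reaction functions simultaneously: (1 − (−1/3)(−1/3))y_{Kora} = 161/6 − (1/3)·26.5, so (8/9)y_{Kora} = 18 and y_{Kora} = 20.25.
Then y_{Largo} = 26.5 − (1/3)·20.25 = 19.75.
Equilibrium price: P = 174 − 2·40 = 94.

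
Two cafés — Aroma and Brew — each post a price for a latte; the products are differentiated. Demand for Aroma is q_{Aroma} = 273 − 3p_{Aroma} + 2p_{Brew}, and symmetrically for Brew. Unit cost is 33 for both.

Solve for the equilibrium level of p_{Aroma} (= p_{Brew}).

93

Aroma's profit: π = (p_{Aroma} − 33)(273 − 3p_{Aroma} + 2p_{Brew}).
∂π/∂p_{Aroma} = 372 − 6p_{Aroma} + 2p_{Brew} = 0 ⇒ p_{Aroma} = 62 + (1/3)p_{Brew}.
By symmetry p_{Brew} = p_{Aroma}; substituting into the reaction function, (2/3)p_{Aroma} = 62 and p_{Aroma} = 93.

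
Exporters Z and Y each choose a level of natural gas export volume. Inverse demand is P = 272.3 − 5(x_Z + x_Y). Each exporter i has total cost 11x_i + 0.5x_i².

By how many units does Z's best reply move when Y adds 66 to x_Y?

Exporter Z's profit: π = x_Z(272.3 − 5(x_Z + x_Y)) − 11x_Z − 0.5x_Z².
∂π/∂x_Z = 261.3 − 11x_Z − 5x_Y = 0, so x_Z = 2613/110 − (5/11)x_Y.
The reaction-function slope is −5/11, so a 66-unit rise in x_Y moves x_Z by −5/11 × 66 = −30. Z's best response falls — the actions are strategic substitutes.

-30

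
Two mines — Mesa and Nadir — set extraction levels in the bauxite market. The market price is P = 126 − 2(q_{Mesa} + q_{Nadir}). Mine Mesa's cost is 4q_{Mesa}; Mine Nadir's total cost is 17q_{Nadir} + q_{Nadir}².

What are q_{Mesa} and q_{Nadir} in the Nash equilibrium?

25.7, 9.6

Mine Mesa's profit: π = q_{Mesa}(126 − 2(q_{Mesa} + q_{Nadir})) − 4q_{Mesa}.
∂π/∂q_{Mesa} = 122 − 4q_{Mesa} − 2q_{Nadir} = 0, so q_{Mesa} = 30.5 − 0.5q_{Nadir}.
For Nadir: ∂π/∂q_{Nadir} = 109 − 6q_{Nadir} − 2q_{Mesa} = 0 ⇒ q_{Nadir} = 109/6 − (1/3)q_{Mesa}.
Plugging q_{Nadir} into Mesa's best response: q_{Mesa} = 30.5 − 0.5(109/6 − (1/3)q_{Mesa}) ⇒ (5/6)q_{Mesa} = 257/12, so q_{Mesa} = 25.7.
Then q_{Nadir} = 109/6 − (1/3)·25.7 = 9.6.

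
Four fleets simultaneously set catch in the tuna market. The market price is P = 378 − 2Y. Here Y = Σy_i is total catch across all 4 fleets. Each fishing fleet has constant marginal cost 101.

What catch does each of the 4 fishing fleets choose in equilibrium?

A representative fishing fleet's profit is π_i = y_i(378 − 2Y) − 101y_i, with Y = y_i + Σ_{j≠i} y_j.
First-order condition: 277 − 4y_i − 2Σ_{j≠i} y_j = 0.
In a symmetric equilibrium every fishing fleet chooses the same y, so Σ_{j≠i} y_j = 3y. The condition becomes 277 − 10y = 0, giving y = 277/10 = 27.7.

27.7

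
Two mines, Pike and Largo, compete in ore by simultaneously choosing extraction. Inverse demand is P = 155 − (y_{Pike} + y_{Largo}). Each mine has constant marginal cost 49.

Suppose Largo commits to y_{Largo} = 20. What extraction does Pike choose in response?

Mine Pike's profit: π = y_{Pike}(155 − (y_{Pike} + y_{Largo})) − 49y_{Pike}.
∂π/∂y_{Pike} = 106 − 2y_{Pike} − y_{Largo} = 0, so y_{Pike} = 53 − 0.5y_{Largo}.
At y_{Largo} = 20: y_{Pike} = 53 − 0.5·20 = 43.

43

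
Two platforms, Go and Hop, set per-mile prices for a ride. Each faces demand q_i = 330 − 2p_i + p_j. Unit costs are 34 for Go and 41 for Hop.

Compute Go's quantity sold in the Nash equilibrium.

Go's profit: π = (p_{Go} − 34)(330 − 2p_{Go} + p_{Hop}).
∂π/∂p_{Go} = 398 − 4p_{Go} + p_{Hop} = 0 ⇒ p_{Go} = 99.5 + 0.25p_{Hop}.
Similarly p_{Hop} = 103 + 0.25p_{Go}.
Plugging p_{Hop} into Go's best response: p_{Go} = 99.5 + 0.25(103 + 0.25p_{Go}) ⇒ 0.9375p_{Go} = 125.25, so p_{Go} = 133.6.
Then p_{Hop} = 103 + 0.25·133.6 = 136.4.
q_{Go} = 330 − 2·133.6 + 136.4 = 199.2.

199.2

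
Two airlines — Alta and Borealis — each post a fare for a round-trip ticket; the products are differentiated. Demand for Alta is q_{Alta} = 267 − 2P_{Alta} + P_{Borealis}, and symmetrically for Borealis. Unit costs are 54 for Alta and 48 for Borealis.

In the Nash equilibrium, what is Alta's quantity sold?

Alta's profit: π = (P_{Alta} − 54)(267 − 2P_{Alta} + P_{Borealis}).
∂π/∂P_{Alta} = 375 − 4P_{Alta} + P_{Borealis} = 0 ⇒ P_{Alta} = 93.75 + 0.25P_{Borealis}.
Similarly P_{Borealis} = 90.75 + 0.25P_{Alta}.
Substituting the second reaction function into the first: P_{Alta} = 93.75 + 0.25(90.75 + 0.25P_{Alta}), which gives 0.9375P_{Alta} = 116.4375 ⇒ P_{Alta} = 124.2.
Then P_{Borealis} = 90.75 + 0.25·124.2 = 121.8.
q_{Alta} = 267 − 2·124.2 + 121.8 = 140.4.

140.4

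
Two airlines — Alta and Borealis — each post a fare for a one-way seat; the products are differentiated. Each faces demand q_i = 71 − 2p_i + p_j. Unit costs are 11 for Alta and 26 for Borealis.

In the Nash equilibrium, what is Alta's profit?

Alta's profit: π = (p_{Alta} − 11)(71 − 2p_{Alta} + p_{Borealis}).
∂π/∂p_{Alta} = 93 − 4p_{Alta} + p_{Borealis} = 0 ⇒ p_{Alta} = 23.25 + 0.25p_{Borealis}.
Similarly p_{Borealis} = 30.75 + 0.25p_{Alta}.
Solving the two reaction functions simultaneously: (1 − (0.25)(0.25))p_{Alta} = 23.25 + 0.25·30.75, so 0.9375p_{Alta} = 30.9375 and p_{Alta} = 33.
Then p_{Borealis} = 30.75 + 0.25·33 = 39.
q_{Alta} = 71 − 2·33 + 39 = 44.
Profit = (33 − 11)·44 = 968.

968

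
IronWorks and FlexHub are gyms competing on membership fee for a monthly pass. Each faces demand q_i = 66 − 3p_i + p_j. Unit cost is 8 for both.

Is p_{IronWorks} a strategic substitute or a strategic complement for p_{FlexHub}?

IronWorks's profit: π = (p_{IronWorks} − 8)(66 − 3p_{IronWorks} + p_{FlexHub}).
∂π/∂p_{IronWorks} = 90 − 6p_{IronWorks} + p_{FlexHub} = 0 ⇒ p_{IronWorks} = 15 + (1/6)p_{FlexHub}.
The best-response slope dp_{IronWorks}/dp_{FlexHub} = 1/6 > 0: the reaction function is upward-sloping, so the choices are strategic complements.

strategic complements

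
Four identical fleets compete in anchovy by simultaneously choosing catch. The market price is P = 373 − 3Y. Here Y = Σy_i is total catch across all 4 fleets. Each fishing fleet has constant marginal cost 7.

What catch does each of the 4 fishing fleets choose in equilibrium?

A representative fishing fleet's profit is π_i = y_i(373 − 3Y) − 7y_i, with Y = y_i + Σ_{j≠i} y_j.
First-order condition: 366 − 6y_i − 3Σ_{j≠i} y_j = 0.
Imposing symmetry (y_j = y for all j) turns Σ_{j≠i} y_j into 3y, so 366 = 15y and y = 24.4.

24.4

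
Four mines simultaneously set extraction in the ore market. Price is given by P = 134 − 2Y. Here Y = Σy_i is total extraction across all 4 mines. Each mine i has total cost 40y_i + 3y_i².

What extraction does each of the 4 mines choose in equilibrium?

5.875

A representative mine's profit is π_i = y_i(134 − 2Y) − 40y_i − 3y_i², with Y = y_i + Σ_{j≠i} y_j.
First-order condition: 94 − 10y_i − 2Σ_{j≠i} y_j = 0.
Imposing symmetry (y_j = y for all j) turns Σ_{j≠i} y_j into 3y, so 94 = 16y and y = 5.875.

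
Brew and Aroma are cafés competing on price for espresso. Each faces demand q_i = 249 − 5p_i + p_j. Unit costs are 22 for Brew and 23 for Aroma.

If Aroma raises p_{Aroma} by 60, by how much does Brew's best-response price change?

Brew's profit: π = (p_{Brew} − 22)(249 − 5p_{Brew} + p_{Aroma}).
∂π/∂p_{Brew} = 359 − 10p_{Brew} + p_{Aroma} = 0 ⇒ p_{Brew} = 35.9 + 0.1p_{Aroma}.
The reaction-function slope is 0.1, so a 60-unit rise in p_{Aroma} moves p_{Brew} by 0.1 × 60 = 6. Brew's best response rises — the actions are strategic complements.

6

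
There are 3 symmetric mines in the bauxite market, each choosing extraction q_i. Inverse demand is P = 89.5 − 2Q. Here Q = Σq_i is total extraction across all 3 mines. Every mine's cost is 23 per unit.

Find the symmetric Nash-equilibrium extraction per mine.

8.3125

A representative mine's profit is π_i = q_i(89.5 − 2Q) − 23q_i, with Q = q_i + Σ_{j≠i} q_j.
First-order condition: 66.5 − 4q_i − 2Σ_{j≠i} q_j = 0.
In a symmetric equilibrium every mine chooses the same q, so Σ_{j≠i} q_j = 2q. The condition becomes 66.5 − 8q = 0, giving q = 66.5/8 = 8.3125.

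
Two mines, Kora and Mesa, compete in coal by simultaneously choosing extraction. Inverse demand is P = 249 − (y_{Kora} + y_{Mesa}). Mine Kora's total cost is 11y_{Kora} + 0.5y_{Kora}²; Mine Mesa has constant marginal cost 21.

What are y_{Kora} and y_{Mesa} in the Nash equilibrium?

Mine Kora's profit: π = y_{Kora}(249 − (y_{Kora} + y_{Mesa})) − 11y_{Kora} − 0.5y_{Kora}².
∂π/∂y_{Kora} = 238 − 3y_{Kora} − y_{Mesa} = 0, so y_{Kora} = 238/3 − (1/3)y_{Mesa}.
For Mesa: ∂π/∂y_{Mesa} = 228 − 2y_{Mesa} − y_{Kora} = 0 ⇒ y_{Mesa} = 114 − 0.5y_{Kora}.
Plugging y_{Mesa} into Kora's best response: y_{Kora} = 238/3 − (1/3)(114 − 0.5y_{Kora}) ⇒ (5/6)y_{Kora} = 124/3, so y_{Kora} = 49.6.
Then y_{Mesa} = 114 − 0.5·49.6 = 89.2.

49.6, 89.2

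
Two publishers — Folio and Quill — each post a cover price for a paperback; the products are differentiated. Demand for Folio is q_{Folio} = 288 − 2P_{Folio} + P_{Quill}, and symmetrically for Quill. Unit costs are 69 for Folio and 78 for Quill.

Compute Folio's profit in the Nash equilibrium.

11011.28

Folio's profit: π = (P_{Folio} − 69)(288 − 2P_{Folio} + P_{Quill}).
∂π/∂P_{Folio} = 426 − 4P_{Folio} + P_{Quill} = 0 ⇒ P_{Folio} = 106.5 + 0.25P_{Quill}.
Similarly P_{Quill} = 111 + 0.25P_{Folio}.
Plugging P_{Quill} into Folio's best response: P_{Folio} = 106.5 + 0.25(111 + 0.25P_{Folio}) ⇒ 0.9375P_{Folio} = 134.25, so P_{Folio} = 143.2.
Then P_{Quill} = 111 + 0.25·143.2 = 146.8.
q_{Folio} = 288 − 2·143.2 + 146.8 = 148.4.
Profit = (143.2 − 69)·148.4 = 11011.28.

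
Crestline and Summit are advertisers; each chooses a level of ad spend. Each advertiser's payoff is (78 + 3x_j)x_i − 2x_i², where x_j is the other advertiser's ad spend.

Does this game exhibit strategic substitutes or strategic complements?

Crestline's payoff is (78 + 3x_S)x_C − 2x_C².
∂π/∂x_C = 78 + 3x_S − 4x_C = 0, so x_C = 19.5 + 0.75x_S.
The best-response slope dx_C/dx_S = 0.75 > 0: the reaction function is upward-sloping, so the choices are strategic complements.

strategic complements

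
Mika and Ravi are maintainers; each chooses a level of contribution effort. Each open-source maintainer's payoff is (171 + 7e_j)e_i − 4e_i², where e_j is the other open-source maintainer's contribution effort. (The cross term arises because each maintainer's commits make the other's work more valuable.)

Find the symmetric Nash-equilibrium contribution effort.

Mika's payoff is (171 + 7e_R)e_M − 4e_M².
∂π/∂e_M = 171 + 7e_R − 8e_M = 0, so e_M = 21.375 + 0.875e_R.
By symmetry e_R = e_M; substituting into the reaction function, 0.125e_M = 21.375 and e_M = 171.

171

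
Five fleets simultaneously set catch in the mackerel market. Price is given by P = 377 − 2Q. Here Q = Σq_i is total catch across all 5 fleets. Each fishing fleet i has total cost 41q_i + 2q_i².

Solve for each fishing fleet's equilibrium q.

21

A representative fishing fleet's profit is π_i = q_i(377 − 2Q) − 41q_i − 2q_i², with Q = q_i + Σ_{j≠i} q_j.
First-order condition: 336 − 8q_i − 2Σ_{j≠i} q_j = 0.
With identical fishing fleets, set every q_j = q: then 336 − 8q − 8q = 0, i.e. q = 336/16 = 21.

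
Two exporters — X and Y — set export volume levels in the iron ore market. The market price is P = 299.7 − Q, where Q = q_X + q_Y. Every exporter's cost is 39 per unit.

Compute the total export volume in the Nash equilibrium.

173.8

Exporter X's profit: π = q_X(299.7 − (q_X + q_Y)) − 39q_X.
∂π/∂q_X = 260.7 − 2q_X − q_Y = 0, so q_X = 130.35 − 0.5q_Y.
The game is symmetric, so in equilibrium q_Y = q_X: the reaction function gives 1.5q_X = 130.35, hence q_X = 86.9.
Total export volume: 86.9 + 86.9 = 173.8.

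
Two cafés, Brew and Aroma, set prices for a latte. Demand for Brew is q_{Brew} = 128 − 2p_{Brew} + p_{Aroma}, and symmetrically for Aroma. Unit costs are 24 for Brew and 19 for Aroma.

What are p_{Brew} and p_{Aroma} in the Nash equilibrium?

Brew's profit: π = (p_{Brew} − 24)(128 − 2p_{Brew} + p_{Aroma}).
∂π/∂p_{Brew} = 176 − 4p_{Brew} + p_{Aroma} = 0 ⇒ p_{Brew} = 44 + 0.25p_{Aroma}.
Similarly p_{Aroma} = 41.5 + 0.25p_{Brew}.
Substituting the second reaction function into the first: p_{Brew} = 44 + 0.25(41.5 + 0.25p_{Brew}), which gives 0.9375p_{Brew} = 54.375 ⇒ p_{Brew} = 58.
Then p_{Aroma} = 41.5 + 0.25·58 = 56.

58, 56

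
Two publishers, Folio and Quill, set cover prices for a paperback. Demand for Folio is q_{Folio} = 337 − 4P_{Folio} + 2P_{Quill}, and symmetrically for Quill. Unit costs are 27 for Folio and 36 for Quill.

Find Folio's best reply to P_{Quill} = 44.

Folio's profit: π = (P_{Folio} − 27)(337 − 4P_{Folio} + 2P_{Quill}).
∂π/∂P_{Folio} = 445 − 8P_{Folio} + 2P_{Quill} = 0 ⇒ P_{Folio} = 55.625 + 0.25P_{Quill}.
At P_{Quill} = 44: P_{Folio} = 55.625 + 0.25·44 = 66.625.

66.625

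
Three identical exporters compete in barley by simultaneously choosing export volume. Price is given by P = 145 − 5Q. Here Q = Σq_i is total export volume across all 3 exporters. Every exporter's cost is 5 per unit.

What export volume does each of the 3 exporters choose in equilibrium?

A representative exporter's profit is π_i = q_i(145 − 5Q) − 5q_i, with Q = q_i + Σ_{j≠i} q_j.
First-order condition: 140 − 10q_i − 5Σ_{j≠i} q_j = 0.
Imposing symmetry (q_j = q for all j) turns Σ_{j≠i} q_j into 2q, so 140 = 20q and q = 7.

7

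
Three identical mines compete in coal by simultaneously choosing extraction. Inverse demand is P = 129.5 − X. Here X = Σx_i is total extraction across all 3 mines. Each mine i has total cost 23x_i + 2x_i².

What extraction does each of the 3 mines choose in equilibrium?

A representative mine's profit is π_i = x_i(129.5 − X) − 23x_i − 2x_i², with X = x_i + Σ_{j≠i} x_j.
First-order condition: 106.5 − 6x_i − Σ_{j≠i} x_j = 0.
With identical mines, set every x_j = x: then 106.5 − 6x − 2x = 0, i.e. x = 106.5/8 = 13.3125.

13.3125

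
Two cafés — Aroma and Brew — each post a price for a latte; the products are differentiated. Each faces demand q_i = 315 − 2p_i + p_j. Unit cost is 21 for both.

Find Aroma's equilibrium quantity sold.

Aroma's profit: π = (p_{Aroma} − 21)(315 − 2p_{Aroma} + p_{Brew}).
∂π/∂p_{Aroma} = 357 − 4p_{Aroma} + p_{Brew} = 0 ⇒ p_{Aroma} = 89.25 + 0.25p_{Brew}.
By symmetry p_{Brew} = p_{Aroma}; substituting into the reaction function, 0.75p_{Aroma} = 89.25 and p_{Aroma} = 119.
q_{Aroma} = 315 − 2·119 + 119 = 196.

196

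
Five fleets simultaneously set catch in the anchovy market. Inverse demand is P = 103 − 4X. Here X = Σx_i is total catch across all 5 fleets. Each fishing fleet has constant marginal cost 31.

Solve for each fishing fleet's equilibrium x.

3

A representative fishing fleet's profit is π_i = x_i(103 − 4X) − 31x_i, with X = x_i + Σ_{j≠i} x_j.
First-order condition: 72 − 8x_i − 4Σ_{j≠i} x_j = 0.
In a symmetric equilibrium every fishing fleet chooses the same x, so Σ_{j≠i} x_j = 4x. The condition becomes 72 − 24x = 0, giving x = 72/24 = 3.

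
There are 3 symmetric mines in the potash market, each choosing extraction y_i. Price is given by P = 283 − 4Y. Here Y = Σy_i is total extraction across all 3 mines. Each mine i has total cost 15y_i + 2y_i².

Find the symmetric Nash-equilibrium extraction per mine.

A representative mine's profit is π_i = y_i(283 − 4Y) − 15y_i − 2y_i², with Y = y_i + Σ_{j≠i} y_j.
First-order condition: 268 − 12y_i − 4Σ_{j≠i} y_j = 0.
In a symmetric equilibrium every mine chooses the same y, so Σ_{j≠i} y_j = 2y. The condition becomes 268 − 20y = 0, giving y = 268/20 = 13.4.

13.4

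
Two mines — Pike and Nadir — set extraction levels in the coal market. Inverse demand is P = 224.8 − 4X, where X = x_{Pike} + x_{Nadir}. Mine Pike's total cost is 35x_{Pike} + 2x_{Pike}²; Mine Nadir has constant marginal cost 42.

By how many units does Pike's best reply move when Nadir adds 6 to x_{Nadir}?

Mine Pike's profit: π = x_{Pike}(224.8 − 4(x_{Pike} + x_{Nadir})) − 35x_{Pike} − 2x_{Pike}².
∂π/∂x_{Pike} = 189.8 − 12x_{Pike} − 4x_{Nadir} = 0, so x_{Pike} = 949/60 − (1/3)x_{Nadir}.
The reaction-function slope is −1/3, so a 6-unit rise in x_{Nadir} moves x_{Pike} by −1/3 × 6 = −2. Pike's best response falls — the actions are strategic substitutes.

-2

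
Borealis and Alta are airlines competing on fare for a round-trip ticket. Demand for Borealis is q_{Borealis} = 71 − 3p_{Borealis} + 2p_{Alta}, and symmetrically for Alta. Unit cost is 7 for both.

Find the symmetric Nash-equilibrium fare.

23

Borealis's profit: π = (p_{Borealis} − 7)(71 − 3p_{Borealis} + 2p_{Alta}).
∂π/∂p_{Borealis} = 92 − 6p_{Borealis} + 2p_{Alta} = 0 ⇒ p_{Borealis} = 46/3 + (1/3)p_{Alta}.
Setting p_{Borealis} = p_{Alta} in the reaction function: p_{Borealis} = 46/3 + (1/3)p_{Borealis}, so p_{Borealis} = (46/3) / (2/3) = 23.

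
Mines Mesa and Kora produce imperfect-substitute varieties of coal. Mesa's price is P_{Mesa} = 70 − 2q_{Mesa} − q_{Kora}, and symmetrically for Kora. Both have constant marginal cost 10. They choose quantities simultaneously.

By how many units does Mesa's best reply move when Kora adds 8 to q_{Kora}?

Mine Mesa's profit: π = q_{Mesa}(70 − 2q_{Mesa} − q_{Kora}) − 10q_{Mesa}.
∂π/∂q_{Mesa} = 60 − 4q_{Mesa} − q_{Kora} = 0 ⇒ q_{Mesa} = 15 − 0.25q_{Kora}.
The reaction-function slope is −0.25, so an 8-unit rise in q_{Kora} moves q_{Mesa} by −0.25 × 8 = −2. Mesa's best response falls — the actions are strategic substitutes.

-2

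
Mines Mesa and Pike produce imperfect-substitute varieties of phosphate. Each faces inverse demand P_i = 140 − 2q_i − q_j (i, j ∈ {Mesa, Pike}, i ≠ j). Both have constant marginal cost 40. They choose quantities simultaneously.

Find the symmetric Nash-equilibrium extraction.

20

Mine Mesa's profit: π = q_{Mesa}(140 − 2q_{Mesa} − q_{Pike}) − 40q_{Mesa}.
∂π/∂q_{Mesa} = 100 − 4q_{Mesa} − q_{Pike} = 0 ⇒ q_{Mesa} = 25 − 0.25q_{Pike}.
The game is symmetric, so in equilibrium q_{Pike} = q_{Mesa}: the reaction function gives 1.25q_{Mesa} = 25, hence q_{Mesa} = 20.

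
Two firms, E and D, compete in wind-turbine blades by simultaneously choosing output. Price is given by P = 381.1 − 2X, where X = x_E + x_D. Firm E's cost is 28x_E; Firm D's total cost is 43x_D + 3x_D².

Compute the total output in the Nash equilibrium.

Firm E's profit: π = x_E(381.1 − 2(x_E + x_D)) − 28x_E.
∂π/∂x_E = 353.1 − 4x_E − 2x_D = 0, so x_E = 88.275 − 0.5x_D.
For D: ∂π/∂x_D = 338.1 − 10x_D − 2x_E = 0 ⇒ x_D = 33.81 − 0.2x_E.
Substituting the second reaction function into the first: x_E = 88.275 − 0.5(33.81 − 0.2x_E), which gives 0.9x_E = 71.37 ⇒ x_E = 79.3.
Then x_D = 33.81 − 0.2·79.3 = 17.95.
Total output: 79.3 + 17.95 = 97.25.

97.25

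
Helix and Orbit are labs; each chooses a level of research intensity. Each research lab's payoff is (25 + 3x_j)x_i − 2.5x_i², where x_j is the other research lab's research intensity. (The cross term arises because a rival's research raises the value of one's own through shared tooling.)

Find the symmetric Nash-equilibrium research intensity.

12.5

Helix's payoff is (25 + 3x_O)x_H − 2.5x_H².
∂π/∂x_H = 25 + 3x_O − 5x_H = 0, so x_H = 5 + 0.6x_O.
The game is symmetric, so in equilibrium x_O = x_H: the reaction function gives 0.4x_H = 5, hence x_H = 12.5.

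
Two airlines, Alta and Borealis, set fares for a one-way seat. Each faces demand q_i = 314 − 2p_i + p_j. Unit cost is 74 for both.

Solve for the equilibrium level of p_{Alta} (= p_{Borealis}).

Alta's profit: π = (p_{Alta} − 74)(314 − 2p_{Alta} + p_{Borealis}).
∂π/∂p_{Alta} = 462 − 4p_{Alta} + p_{Borealis} = 0 ⇒ p_{Alta} = 115.5 + 0.25p_{Borealis}.
The game is symmetric, so in equilibrium p_{Borealis} = p_{Alta}: the reaction function gives 0.75p_{Alta} = 115.5, hence p_{Alta} = 154.

154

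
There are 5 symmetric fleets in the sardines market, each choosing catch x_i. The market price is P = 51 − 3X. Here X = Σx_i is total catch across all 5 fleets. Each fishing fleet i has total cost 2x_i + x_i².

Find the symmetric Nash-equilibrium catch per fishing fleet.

2.45

A representative fishing fleet's profit is π_i = x_i(51 − 3X) − 2x_i − x_i², with X = x_i + Σ_{j≠i} x_j.
First-order condition: 49 − 8x_i − 3Σ_{j≠i} x_j = 0.
With identical fishing fleets, set every x_j = x: then 49 − 8x − 12x = 0, i.e. x = 49/20 = 2.45.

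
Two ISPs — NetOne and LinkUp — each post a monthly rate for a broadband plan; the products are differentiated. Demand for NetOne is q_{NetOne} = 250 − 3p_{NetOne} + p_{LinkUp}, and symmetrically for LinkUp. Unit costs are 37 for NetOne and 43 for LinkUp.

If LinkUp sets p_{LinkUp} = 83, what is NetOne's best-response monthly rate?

NetOne's profit: π = (p_{NetOne} − 37)(250 − 3p_{NetOne} + p_{LinkUp}).
∂π/∂p_{NetOne} = 361 − 6p_{NetOne} + p_{LinkUp} = 0 ⇒ p_{NetOne} = 361/6 + (1/6)p_{LinkUp}.
At p_{LinkUp} = 83: p_{NetOne} = 361/6 + (1/6)·83 = 74.

74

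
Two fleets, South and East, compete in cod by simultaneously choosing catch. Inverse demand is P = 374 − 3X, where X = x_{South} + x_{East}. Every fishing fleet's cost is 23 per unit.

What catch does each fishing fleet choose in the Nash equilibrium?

39

Fishing fleet South's profit: π = x_{South}(374 − 3(x_{South} + x_{East})) − 23x_{South}.
∂π/∂x_{South} = 351 − 6x_{South} − 3x_{East} = 0, so x_{South} = 58.5 − 0.5x_{East}.
Setting x_{South} = x_{East} in the reaction function: x_{South} = 58.5 − 0.5x_{South}, so x_{South} = 58.5 / 1.5 = 39.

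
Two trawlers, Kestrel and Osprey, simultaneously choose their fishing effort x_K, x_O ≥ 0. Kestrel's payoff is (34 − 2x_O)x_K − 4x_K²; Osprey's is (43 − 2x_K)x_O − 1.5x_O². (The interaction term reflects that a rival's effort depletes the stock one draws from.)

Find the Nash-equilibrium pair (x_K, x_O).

Expanding Kestrel's payoff: 34x_K − 2x_Ox_K − 4x_K².
∂π/∂x_K = 34 − 2x_O − 8x_K = 0, so x_K = 4.25 − 0.25x_O.
Likewise for Osprey: x_O = 43/3 − (2/3)x_K.
Solving the two reaction functions simultaneously: (1 − (−0.25)(−2/3))x_K = 4.25 − 0.25·(43/3), so (5/6)x_K = 2/3 and x_K = 0.8.
Then x_O = 43/3 − (2/3)·0.8 = 13.8.

0.8, 13.8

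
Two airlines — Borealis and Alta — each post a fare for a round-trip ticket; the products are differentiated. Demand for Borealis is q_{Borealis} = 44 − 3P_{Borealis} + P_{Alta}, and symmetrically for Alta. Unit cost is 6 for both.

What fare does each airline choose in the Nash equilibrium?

12.4

Borealis's profit: π = (P_{Borealis} − 6)(44 − 3P_{Borealis} + P_{Alta}).
∂π/∂P_{Borealis} = 62 − 6P_{Borealis} + P_{Alta} = 0 ⇒ P_{Borealis} = 31/3 + (1/6)P_{Alta}.
Setting P_{Borealis} = P_{Alta} in the reaction function: P_{Borealis} = 31/3 + (1/6)P_{Borealis}, so P_{Borealis} = (31/3) / (5/6) = 12.4.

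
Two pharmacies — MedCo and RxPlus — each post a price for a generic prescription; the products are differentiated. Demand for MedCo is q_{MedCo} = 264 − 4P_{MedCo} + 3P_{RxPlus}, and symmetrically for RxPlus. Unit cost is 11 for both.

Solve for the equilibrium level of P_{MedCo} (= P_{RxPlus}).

MedCo's profit: π = (P_{MedCo} − 11)(264 − 4P_{MedCo} + 3P_{RxPlus}).
∂π/∂P_{MedCo} = 308 − 8P_{MedCo} + 3P_{RxPlus} = 0 ⇒ P_{MedCo} = 38.5 + 0.375P_{RxPlus}.
Setting P_{MedCo} = P_{RxPlus} in the reaction function: P_{MedCo} = 38.5 + 0.375P_{MedCo}, so P_{MedCo} = 38.5 / 0.625 = 61.6.

61.6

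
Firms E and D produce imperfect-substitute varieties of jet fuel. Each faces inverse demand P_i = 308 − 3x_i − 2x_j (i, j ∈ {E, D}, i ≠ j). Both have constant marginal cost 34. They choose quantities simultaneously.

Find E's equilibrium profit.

3519.1875

Firm E's profit: π = x_E(308 − 3x_E − 2x_D) − 34x_E.
∂π/∂x_E = 274 − 6x_E − 2x_D = 0 ⇒ x_E = 137/3 − (1/3)x_D.
The game is symmetric, so in equilibrium x_D = x_E: the reaction function gives (4/3)x_E = 137/3, hence x_E = 34.25.
P_E = 308 − 3·34.25 − 2·34.25 = 136.75.
Profit = (136.75 − 34)·34.25 = 3519.1875.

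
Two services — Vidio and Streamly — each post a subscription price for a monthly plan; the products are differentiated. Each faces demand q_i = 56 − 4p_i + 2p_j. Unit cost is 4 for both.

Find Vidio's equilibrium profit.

Vidio's profit: π = (p_{Vidio} − 4)(56 − 4p_{Vidio} + 2p_{Streamly}).
∂π/∂p_{Vidio} = 72 − 8p_{Vidio} + 2p_{Streamly} = 0 ⇒ p_{Vidio} = 9 + 0.25p_{Streamly}.
The game is symmetric, so in equilibrium p_{Streamly} = p_{Vidio}: the reaction function gives 0.75p_{Vidio} = 9, hence p_{Vidio} = 12.
q_{Vidio} = 56 − 4·12 + 2·12 = 32.
Profit = (12 − 4)·32 = 256.

256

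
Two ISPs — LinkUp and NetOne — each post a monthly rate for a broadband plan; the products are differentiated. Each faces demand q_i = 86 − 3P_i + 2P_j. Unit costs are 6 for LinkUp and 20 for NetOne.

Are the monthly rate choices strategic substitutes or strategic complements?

LinkUp's profit: π = (P_{LinkUp} − 6)(86 − 3P_{LinkUp} + 2P_{NetOne}).
∂π/∂P_{LinkUp} = 104 − 6P_{LinkUp} + 2P_{NetOne} = 0 ⇒ P_{LinkUp} = 52/3 + (1/3)P_{NetOne}.
The best-response slope dP_{LinkUp}/dP_{NetOne} = 1/3 > 0: the reaction function is upward-sloping, so the choices are strategic complements.

strategic complements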